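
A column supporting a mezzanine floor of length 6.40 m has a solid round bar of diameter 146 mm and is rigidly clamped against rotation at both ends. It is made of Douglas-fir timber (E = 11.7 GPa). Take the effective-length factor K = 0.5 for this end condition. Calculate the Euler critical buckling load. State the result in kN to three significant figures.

I = πd⁴/64 = π×146⁴/64 = 2.230×10^7 mm⁴
I = 2.230×10^7 mm⁴ = 2.230×10^-5 m⁴
Effective length L_e = K·L = 0.5 × 6.40 = 3.200 m
P_cr = π²EI / L_e² = π² × 11.7×10⁹ × 2.230×10^-5 / 3.200² = 2.515×10^5 N

P_cr ≈ 252 kN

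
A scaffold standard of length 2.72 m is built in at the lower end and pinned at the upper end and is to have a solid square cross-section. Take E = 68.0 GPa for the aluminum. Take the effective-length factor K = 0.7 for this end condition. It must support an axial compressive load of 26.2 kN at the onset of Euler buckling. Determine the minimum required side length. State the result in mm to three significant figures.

a ≈ 36.1 mm

L_e = K·L = 0.7 × 2.72 = 1.904 m
Required I = P_cr·L_e²/(π²E) = 2.620×10^4 × 1.904² / (π² × 6.80×10^10) = 1.415×10^-7 m⁴
I_req = 1.415×10^5 mm⁴
Solid square: I = a⁴/12  ⇒  a = (12I)^(1/4) = (12×1.415×10^5)^(1/4) = 36.1 mm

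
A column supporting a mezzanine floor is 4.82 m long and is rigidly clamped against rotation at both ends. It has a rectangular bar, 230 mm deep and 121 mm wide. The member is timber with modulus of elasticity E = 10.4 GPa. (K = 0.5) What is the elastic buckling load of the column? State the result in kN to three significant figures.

P_cr ≈ 600 kN

Buckling occurs about the weak axis: I_min = h·b³/12 with b = 121 mm (the shorter side).
I_min = 230×121³/12 = 3.395×10^7 mm⁴
I = 3.395×10^7 mm⁴ = 3.395×10^-5 m⁴
Effective length L_e = K·L = 0.5 × 4.82 = 2.410 m
P_cr = π²EI / L_e² = π² × 10.4×10⁹ × 3.395×10^-5 / 2.410² = 6.001×10^5 N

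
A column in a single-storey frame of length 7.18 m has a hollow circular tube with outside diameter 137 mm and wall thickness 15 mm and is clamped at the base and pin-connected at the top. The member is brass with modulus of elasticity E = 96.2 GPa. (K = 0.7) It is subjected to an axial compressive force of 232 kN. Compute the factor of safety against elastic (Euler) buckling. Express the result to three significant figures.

Inner diameter d_i = 137 − 2×15 = 107.0 mm
I = π(d_o⁴ − d_i⁴)/64 = π(137⁴ − 107.0⁴)/64 = 1.086×10^7 mm⁴
I = 1.086×10^7 mm⁴ = 1.086×10^-5 m⁴
Effective length L_e = K·L = 0.7 × 7.18 = 5.026 m
P_cr = π²EI / L_e² = π² × 96.2×10⁹ × 1.086×10^-5 / 5.026² = 4.081×10^5 N
Factor of safety n = P_cr / P = 408.11 / 232 = 1.76

n ≈ 1.76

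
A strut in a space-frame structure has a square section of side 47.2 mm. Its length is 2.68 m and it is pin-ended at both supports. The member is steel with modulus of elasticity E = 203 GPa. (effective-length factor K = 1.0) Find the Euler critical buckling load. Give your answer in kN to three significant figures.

I = a⁴/12 = 47.2⁴/12 = 4.136×10^5 mm⁴
I = 4.136×10^5 mm⁴ = 4.136×10^-7 m⁴
Effective length L_e = K·L = 1 × 2.68 = 2.680 m
P_cr = π²EI / L_e² = π² × 203×10⁹ × 4.136×10^-7 / 2.680² = 1.154×10^5 N

P_cr ≈ 115 kN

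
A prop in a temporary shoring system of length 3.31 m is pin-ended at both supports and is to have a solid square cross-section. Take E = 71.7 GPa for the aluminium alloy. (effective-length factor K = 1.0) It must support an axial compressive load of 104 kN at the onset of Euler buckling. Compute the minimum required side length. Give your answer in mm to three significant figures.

a ≈ 66.3 mm

L_e = K·L = 1 × 3.31 = 3.310 m
Required I = P_cr·L_e²/(π²E) = 1.040×10^5 × 3.310² / (π² × 7.17×10^10) = 1.610×10^-6 m⁴
I_req = 1.610×10^6 mm⁴
Solid square: I = a⁴/12  ⇒  a = (12I)^(1/4) = (12×1.610×10^6)^(1/4) = 66.3 mm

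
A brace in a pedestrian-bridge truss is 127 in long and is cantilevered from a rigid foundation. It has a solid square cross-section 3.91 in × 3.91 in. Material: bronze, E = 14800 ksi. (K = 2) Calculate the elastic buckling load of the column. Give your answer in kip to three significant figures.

I = a⁴/12 = 3.91⁴/12 = 19.48 in⁴
Effective length L_e = K·L = 2 × 127 = 254.0 in
P_cr = π²EI / L_e² = π² × 14800×10³ × 19.48 / 254.0² = 4.410×10^4 lb

P_cr ≈ 44.1 kip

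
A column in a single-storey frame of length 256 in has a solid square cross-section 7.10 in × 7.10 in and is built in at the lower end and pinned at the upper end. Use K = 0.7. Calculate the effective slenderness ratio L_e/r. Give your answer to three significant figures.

For a square r = a/√12 = 7.10/√12 = 2.050 in
L_e = K·L = 0.7 × 256 = 179.2 in
λ = L_e / r_min = 179.20 / 2.050 = 87.4

λ ≈ 87.4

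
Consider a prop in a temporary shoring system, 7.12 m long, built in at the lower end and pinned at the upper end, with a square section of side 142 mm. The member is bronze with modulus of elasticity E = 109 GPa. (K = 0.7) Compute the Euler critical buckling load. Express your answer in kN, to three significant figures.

P_cr ≈ 1470 kN

I = a⁴/12 = 142⁴/12 = 3.388×10^7 mm⁴
I = 3.388×10^7 mm⁴ = 3.388×10^-5 m⁴
Effective length L_e = K·L = 0.7 × 7.12 = 4.984 m
P_cr = π²EI / L_e² = π² × 109×10⁹ × 3.388×10^-5 / 4.984² = 1.467×10^6 N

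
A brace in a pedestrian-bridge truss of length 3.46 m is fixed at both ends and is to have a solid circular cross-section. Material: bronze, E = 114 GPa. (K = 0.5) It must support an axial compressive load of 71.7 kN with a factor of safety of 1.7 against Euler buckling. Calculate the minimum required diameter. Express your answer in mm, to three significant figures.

d ≈ 50.7 mm

Required P_cr = n·P = 1.7 × 71.7 = 121.9 kN
L_e = K·L = 0.5 × 3.46 = 1.730 m
Required I = P_cr·L_e²/(π²E) = 1.219×10^5 × 1.730² / (π² × 1.14×10^11) = 3.242×10^-7 m⁴
I_req = 3.242×10^5 mm⁴
Solid circle: I = πd⁴/64  ⇒  d = (64I/π)^(1/4) = (64×3.242×10^5/π)^(1/4) = 50.7 mm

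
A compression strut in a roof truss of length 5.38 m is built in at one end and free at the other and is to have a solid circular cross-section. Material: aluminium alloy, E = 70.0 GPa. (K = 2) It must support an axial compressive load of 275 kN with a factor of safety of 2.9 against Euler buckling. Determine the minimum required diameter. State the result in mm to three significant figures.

Required P_cr = n·P = 2.9 × 275 = 797.5 kN
L_e = K·L = 2 × 5.38 = 10.76 m
Required I = P_cr·L_e²/(π²E) = 7.975×10^5 × 10.76² / (π² × 7.00×10^10) = 1.336×10^-4 m⁴
I_req = 1.336×10^8 mm⁴
Solid circle: I = πd⁴/64  ⇒  d = (64I/π)^(1/4) = (64×1.336×10^8/π)^(1/4) = 228 mm

d ≈ 228 mm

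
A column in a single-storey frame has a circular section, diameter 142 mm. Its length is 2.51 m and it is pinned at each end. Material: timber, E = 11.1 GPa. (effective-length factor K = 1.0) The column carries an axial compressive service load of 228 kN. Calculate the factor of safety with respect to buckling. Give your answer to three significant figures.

I = πd⁴/64 = π×142⁴/64 = 1.996×10^7 mm⁴
I = 1.996×10^7 mm⁴ = 1.996×10^-5 m⁴
Effective length L_e = K·L = 1 × 2.51 = 2.510 m
P_cr = π²EI / L_e² = π² × 11.1×10⁹ × 1.996×10^-5 / 2.510² = 3.471×10^5 N
Factor of safety n = P_cr / P = 347.06 / 228 = 1.52

n ≈ 1.52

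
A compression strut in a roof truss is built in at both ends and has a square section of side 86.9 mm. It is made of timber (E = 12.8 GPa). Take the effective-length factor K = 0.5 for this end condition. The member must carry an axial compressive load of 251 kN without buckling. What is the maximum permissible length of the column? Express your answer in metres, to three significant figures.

I = a⁴/12 = 86.9⁴/12 = 4.752×10^6 mm⁴
I = 4.752×10^-6 m⁴
At the buckling limit P_cr = P = 2.510×10^5 N
From P_cr = π²EI/(K·L)²:  L = (1/K)·√(π²EI/P_cr) = (1/0.5)·√(π²×1.28×10^10×4.752×10^-6/2.510×10^5)
L = 3.09 m

L_max ≈ 3.09 m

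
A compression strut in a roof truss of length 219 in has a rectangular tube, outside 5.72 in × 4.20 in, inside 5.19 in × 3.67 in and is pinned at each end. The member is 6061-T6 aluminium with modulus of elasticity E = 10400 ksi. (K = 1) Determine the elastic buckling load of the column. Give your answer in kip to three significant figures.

P_cr ≈ 29.8 kip

Weak-axis I_min = (h_o·b_o³ − h_i·b_i³)/12 with b_o = 4.20, b_i = 3.670 in (shorter outer/inner sides).
I_min = (5.72×4.20³ − 5.190×3.670³)/12 = 13.94 in⁴
Effective length L_e = K·L = 1 × 219 = 219.0 in
P_cr = π²EI / L_e² = π² × 10400×10³ × 13.94 / 219.0² = 2.983×10^4 lb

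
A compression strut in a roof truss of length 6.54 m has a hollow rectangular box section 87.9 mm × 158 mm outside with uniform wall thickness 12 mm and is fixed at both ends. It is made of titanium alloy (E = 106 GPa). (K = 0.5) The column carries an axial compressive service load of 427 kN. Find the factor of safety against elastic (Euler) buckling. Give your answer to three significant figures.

n ≈ 1.38

Inner dimensions: h_i = 158 − 2×12 = 134.0 mm, b_i = 87.9 − 2×12 = 63.90 mm
Weak-axis I_min = (h_o·b_o³ − h_i·b_i³)/12 with b_o = 87.9, b_i = 63.90 mm (shorter outer/inner sides).
I_min = (158×87.9³ − 134.0×63.90³)/12 = 6.029×10^6 mm⁴
I = 6.029×10^6 mm⁴ = 6.029×10^-6 m⁴
Effective length L_e = K·L = 0.5 × 6.54 = 3.270 m
P_cr = π²EI / L_e² = π² × 106×10⁹ × 6.029×10^-6 / 3.270² = 5.898×10^5 N
Factor of safety n = P_cr / P = 589.83 / 427 = 1.38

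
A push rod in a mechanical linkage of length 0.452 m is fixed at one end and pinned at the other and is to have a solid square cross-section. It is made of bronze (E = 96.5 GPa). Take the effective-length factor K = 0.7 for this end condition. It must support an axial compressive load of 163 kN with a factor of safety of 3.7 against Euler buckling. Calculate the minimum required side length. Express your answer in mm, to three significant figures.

a ≈ 29.5 mm

Required P_cr = n·P = 3.7 × 163 = 603.1 kN
L_e = K·L = 0.7 × 0.452 = 0.3164 m
Required I = P_cr·L_e²/(π²E) = 6.031×10^5 × 0.3164² / (π² × 9.65×10^10) = 6.339×10^-8 m⁴
I_req = 6.339×10^4 mm⁴
Solid square: I = a⁴/12  ⇒  a = (12I)^(1/4) = (12×6.339×10^4)^(1/4) = 29.5 mm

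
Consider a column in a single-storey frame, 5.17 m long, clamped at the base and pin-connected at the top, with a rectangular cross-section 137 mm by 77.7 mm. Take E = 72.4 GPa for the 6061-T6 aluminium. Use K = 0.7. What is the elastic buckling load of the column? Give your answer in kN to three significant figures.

Buckling occurs about the weak axis: I_min = h·b³/12 with b = 77.7 mm (the shorter side).
I_min = 137×77.7³/12 = 5.356×10^6 mm⁴
I = 5.356×10^6 mm⁴ = 5.356×10^-6 m⁴
Effective length L_e = K·L = 0.7 × 5.17 = 3.619 m
P_cr = π²EI / L_e² = π² × 72.4×10⁹ × 5.356×10^-6 / 3.619² = 2.922×10^5 N

P_cr ≈ 292 kN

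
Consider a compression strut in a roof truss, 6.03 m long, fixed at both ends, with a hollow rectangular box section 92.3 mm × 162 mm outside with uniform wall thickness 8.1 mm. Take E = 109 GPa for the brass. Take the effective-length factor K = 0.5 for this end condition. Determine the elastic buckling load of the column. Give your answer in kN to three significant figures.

Inner dimensions: h_i = 162 − 2×8.1 = 145.8 mm, b_i = 92.3 − 2×8.1 = 76.10 mm
Weak-axis I_min = (h_o·b_o³ − h_i·b_i³)/12 with b_o = 92.3, b_i = 76.10 mm (shorter outer/inner sides).
I_min = (162×92.3³ − 145.8×76.10³)/12 = 5.261×10^6 mm⁴
I = 5.261×10^6 mm⁴ = 5.261×10^-6 m⁴
Effective length L_e = K·L = 0.5 × 6.03 = 3.015 m
P_cr = π²EI / L_e² = π² × 109×10⁹ × 5.261×10^-6 / 3.015² = 6.226×10^5 N

P_cr ≈ 623 kN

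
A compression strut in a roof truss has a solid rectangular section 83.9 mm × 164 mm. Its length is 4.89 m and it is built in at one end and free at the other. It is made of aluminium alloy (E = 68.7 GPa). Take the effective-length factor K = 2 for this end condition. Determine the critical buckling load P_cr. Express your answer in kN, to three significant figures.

P_cr ≈ 57.2 kN

Buckling occurs about the weak axis: I_min = h·b³/12 with b = 83.9 mm (the shorter side).
I_min = 164×83.9³/12 = 8.071×10^6 mm⁴
I = 8.071×10^6 mm⁴ = 8.071×10^-6 m⁴
Effective length L_e = K·L = 2 × 4.89 = 9.780 m
P_cr = π²EI / L_e² = π² × 68.7×10⁹ × 8.071×10^-6 / 9.780² = 5.722×10^4 N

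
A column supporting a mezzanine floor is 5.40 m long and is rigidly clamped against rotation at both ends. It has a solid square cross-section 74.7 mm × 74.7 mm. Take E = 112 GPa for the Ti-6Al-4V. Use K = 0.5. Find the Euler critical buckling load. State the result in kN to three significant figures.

P_cr ≈ 393 kN

I = a⁴/12 = 74.7⁴/12 = 2.595×10^6 mm⁴
I = 2.595×10^6 mm⁴ = 2.595×10^-6 m⁴
Effective length L_e = K·L = 0.5 × 5.40 = 2.700 m
P_cr = π²EI / L_e² = π² × 112×10⁹ × 2.595×10^-6 / 2.700² = 3.935×10^5 N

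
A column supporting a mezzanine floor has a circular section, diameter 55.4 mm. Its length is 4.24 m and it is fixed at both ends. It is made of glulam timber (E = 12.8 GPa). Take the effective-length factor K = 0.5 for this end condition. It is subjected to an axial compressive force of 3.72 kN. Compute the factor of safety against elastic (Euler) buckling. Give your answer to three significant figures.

I = πd⁴/64 = π×55.4⁴/64 = 4.624×10^5 mm⁴
I = 4.624×10^5 mm⁴ = 4.624×10^-7 m⁴
Effective length L_e = K·L = 0.5 × 4.24 = 2.120 m
P_cr = π²EI / L_e² = π² × 12.8×10⁹ × 4.624×10^-7 / 2.120² = 1.300×10^4 N
Factor of safety n = P_cr / P = 12.997 / 3.72 = 3.49

n ≈ 3.49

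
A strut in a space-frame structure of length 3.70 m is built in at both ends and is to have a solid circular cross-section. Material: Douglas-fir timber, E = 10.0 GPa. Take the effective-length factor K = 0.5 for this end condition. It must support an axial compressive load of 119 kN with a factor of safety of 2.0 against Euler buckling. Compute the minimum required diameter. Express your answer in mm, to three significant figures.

d ≈ 114 mm

Required P_cr = n·P = 2.0 × 119 = 238.0 kN
L_e = K·L = 0.5 × 3.70 = 1.850 m
Required I = P_cr·L_e²/(π²E) = 2.380×10^5 × 1.850² / (π² × 1.00×10^10) = 8.253×10^-6 m⁴
I_req = 8.253×10^6 mm⁴
Solid circle: I = πd⁴/64  ⇒  d = (64I/π)^(1/4) = (64×8.253×10^6/π)^(1/4) = 114 mm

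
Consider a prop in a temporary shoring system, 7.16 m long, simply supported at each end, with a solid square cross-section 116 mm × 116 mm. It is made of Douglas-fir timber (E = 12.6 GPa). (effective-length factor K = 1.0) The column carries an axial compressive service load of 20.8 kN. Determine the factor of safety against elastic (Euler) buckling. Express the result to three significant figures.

n ≈ 1.76

I = a⁴/12 = 116⁴/12 = 1.509×10^7 mm⁴
I = 1.509×10^7 mm⁴ = 1.509×10^-5 m⁴
Effective length L_e = K·L = 1 × 7.16 = 7.160 m
P_cr = π²EI / L_e² = π² × 12.6×10⁹ × 1.509×10^-5 / 7.160² = 3.660×10^4 N
Factor of safety n = P_cr / P = 36.601 / 20.8 = 1.76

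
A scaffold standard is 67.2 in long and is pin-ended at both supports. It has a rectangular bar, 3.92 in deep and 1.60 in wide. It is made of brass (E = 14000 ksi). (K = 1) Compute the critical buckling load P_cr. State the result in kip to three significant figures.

Buckling occurs about the weak axis: I_min = h·b³/12 with b = 1.60 in (the shorter side).
I_min = 3.92×1.60³/12 = 1.338 in⁴
Effective length L_e = K·L = 1 × 67.2 = 67.20 in
P_cr = π²EI / L_e² = π² × 14000×10³ × 1.338 / 67.20² = 4.094×10^4 lb

P_cr ≈ 40.9 kip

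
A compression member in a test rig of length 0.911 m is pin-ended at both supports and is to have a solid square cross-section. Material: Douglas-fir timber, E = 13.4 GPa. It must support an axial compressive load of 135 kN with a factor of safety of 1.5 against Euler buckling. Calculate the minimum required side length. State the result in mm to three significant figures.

a ≈ 62.5 mm

Required P_cr = n·P = 1.5 × 135 = 202.5 kN
L_e = K·L = 1 × 0.911 = 0.9110 m
Required I = P_cr·L_e²/(π²E) = 2.025×10^5 × 0.9110² / (π² × 1.34×10^10) = 1.271×10^-6 m⁴
I_req = 1.271×10^6 mm⁴
Solid square: I = a⁴/12  ⇒  a = (12I)^(1/4) = (12×1.271×10^6)^(1/4) = 62.5 mm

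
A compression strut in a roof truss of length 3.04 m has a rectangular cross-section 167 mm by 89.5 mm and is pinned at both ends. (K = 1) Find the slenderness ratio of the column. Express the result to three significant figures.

Buckling occurs about the weak axis: I_min = h·b³/12 with b = 89.5 mm (the shorter side).
I_min = 167×89.5³/12 = 9.977×10^6 mm⁴
A = 1.495×10^4 mm²;  r_min = √(I/A) = √(9.977×10^6/1.495×10^4) = 25.84 mm
L_e = K·L = 1 × 3.04 m = 3.040 m = 3040.0 mm
λ = L_e / r_min = 3040.0 / 25.84 = 118

λ ≈ 118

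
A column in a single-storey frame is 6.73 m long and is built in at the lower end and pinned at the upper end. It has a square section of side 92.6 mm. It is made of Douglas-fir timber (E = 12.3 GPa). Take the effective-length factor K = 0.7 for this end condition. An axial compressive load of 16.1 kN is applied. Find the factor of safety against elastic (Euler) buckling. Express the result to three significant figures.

I = a⁴/12 = 92.6⁴/12 = 6.127×10^6 mm⁴
I = 6.127×10^6 mm⁴ = 6.127×10^-6 m⁴
Effective length L_e = K·L = 0.7 × 6.73 = 4.711 m
P_cr = π²EI / L_e² = π² × 12.3×10⁹ × 6.127×10^-6 / 4.711² = 3.352×10^4 N
Factor of safety n = P_cr / P = 33.515 / 16.1 = 2.08

n ≈ 2.08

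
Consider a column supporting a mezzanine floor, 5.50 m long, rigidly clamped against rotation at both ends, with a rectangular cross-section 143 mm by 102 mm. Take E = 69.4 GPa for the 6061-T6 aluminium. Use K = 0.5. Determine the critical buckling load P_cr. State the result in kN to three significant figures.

Buckling occurs about the weak axis: I_min = h·b³/12 with b = 102 mm (the shorter side).
I_min = 143×102³/12 = 1.265×10^7 mm⁴
I = 1.265×10^7 mm⁴ = 1.265×10^-5 m⁴
Effective length L_e = K·L = 0.5 × 5.50 = 2.750 m
P_cr = π²EI / L_e² = π² × 69.4×10⁹ × 1.265×10^-5 / 2.750² = 1.145×10^6 N

P_cr ≈ 1150 kN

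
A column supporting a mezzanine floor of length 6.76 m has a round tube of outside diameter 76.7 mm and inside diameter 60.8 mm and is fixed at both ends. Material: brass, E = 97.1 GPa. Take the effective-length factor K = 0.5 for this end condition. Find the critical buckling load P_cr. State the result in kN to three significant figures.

d_o = 76.7 mm, d_i = 60.8 mm
I = π(d_o⁴ − d_i⁴)/64 = π(76.7⁴ − 60.80⁴)/64 = 1.028×10^6 mm⁴
I = 1.028×10^6 mm⁴ = 1.028×10^-6 m⁴
Effective length L_e = K·L = 0.5 × 6.76 = 3.380 m
P_cr = π²EI / L_e² = π² × 97.1×10⁹ × 1.028×10^-6 / 3.380² = 8.624×10^4 N

P_cr ≈ 86.2 kN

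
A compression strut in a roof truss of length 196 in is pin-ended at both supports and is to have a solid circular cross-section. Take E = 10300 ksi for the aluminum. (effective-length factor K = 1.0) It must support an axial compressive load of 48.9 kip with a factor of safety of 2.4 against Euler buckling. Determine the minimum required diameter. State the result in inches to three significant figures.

Required P_cr = n·P = 2.4 × 48.9 = 117.4 kip
L_e = K·L = 1 × 196 = 196.0 in
Required I = P_cr·L_e²/(π²E) = 1.174×10^5 × 196.0² / (π² × 1.03×10^7) = 44.35 in⁴
Solid circle: I = πd⁴/64  ⇒  d = (64I/π)^(1/4) = (64×44.35/π)^(1/4) = 5.48 in

d ≈ 5.48 in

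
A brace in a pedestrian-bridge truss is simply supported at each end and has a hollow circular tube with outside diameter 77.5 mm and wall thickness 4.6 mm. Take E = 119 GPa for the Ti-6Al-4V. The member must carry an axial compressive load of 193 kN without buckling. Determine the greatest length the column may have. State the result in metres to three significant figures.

L_max ≈ 2.07 m

Inner diameter d_i = 77.5 − 2×4.6 = 68.30 mm
I = π(d_o⁴ − d_i⁴)/64 = π(77.5⁴ − 68.30⁴)/64 = 7.026×10^5 mm⁴
I = 7.026×10^-7 m⁴
At the buckling limit P_cr = P = 1.930×10^5 N
From P_cr = π²EI/(K·L)²:  L = (1/K)·√(π²EI/P_cr) = (1/1)·√(π²×1.19×10^11×7.026×10^-7/1.930×10^5)
L = 2.07 m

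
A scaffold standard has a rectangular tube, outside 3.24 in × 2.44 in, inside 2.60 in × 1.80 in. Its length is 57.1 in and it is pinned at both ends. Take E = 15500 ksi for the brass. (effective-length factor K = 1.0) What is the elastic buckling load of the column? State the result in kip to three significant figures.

Weak-axis I_min = (h_o·b_o³ − h_i·b_i³)/12 with b_o = 2.44, b_i = 1.800 in (shorter outer/inner sides).
I_min = (3.24×2.44³ − 2.600×1.800³)/12 = 2.659 in⁴
Effective length L_e = K·L = 1 × 57.1 = 57.10 in
P_cr = π²EI / L_e² = π² × 15500×10³ × 2.659 / 57.10² = 1.247×10^5 lb

P_cr ≈ 125 kip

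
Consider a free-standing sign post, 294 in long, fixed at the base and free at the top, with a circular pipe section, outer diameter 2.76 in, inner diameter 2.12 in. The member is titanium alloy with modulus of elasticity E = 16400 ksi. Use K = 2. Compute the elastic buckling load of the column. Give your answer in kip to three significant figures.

d_o = 2.76 in, d_i = 2.12 in
I = π(d_o⁴ − d_i⁴)/64 = π(2.76⁴ − 2.120⁴)/64 = 1.857 in⁴
Effective length L_e = K·L = 2 × 294 = 588.0 in
P_cr = π²EI / L_e² = π² × 16400×10³ × 1.857 / 588.0² = 869.3 lb

P_cr ≈ 0.869 kip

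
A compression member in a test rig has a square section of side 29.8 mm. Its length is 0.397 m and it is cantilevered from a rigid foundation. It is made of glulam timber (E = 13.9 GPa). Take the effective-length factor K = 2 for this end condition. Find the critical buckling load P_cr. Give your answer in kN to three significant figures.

P_cr ≈ 14.3 kN

I = a⁴/12 = 29.8⁴/12 = 6.572×10^4 mm⁴
I = 6.572×10^4 mm⁴ = 6.572×10^-8 m⁴
Effective length L_e = K·L = 2 × 0.397 = 0.7940 m
P_cr = π²EI / L_e² = π² × 13.9×10⁹ × 6.572×10^-8 / 0.7940² = 1.430×10^4 N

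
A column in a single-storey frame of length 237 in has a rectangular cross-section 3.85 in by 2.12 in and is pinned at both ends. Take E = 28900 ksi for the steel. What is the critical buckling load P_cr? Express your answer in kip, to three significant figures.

P_cr ≈ 15.5 kip

Buckling occurs about the weak axis: I_min = h·b³/12 with b = 2.12 in (the shorter side).
I_min = 3.85×2.12³/12 = 3.057 in⁴
Effective length L_e = K·L = 1 × 237 = 237.0 in
P_cr = π²EI / L_e² = π² × 28900×10³ × 3.057 / 237.0² = 1.552×10^4 lb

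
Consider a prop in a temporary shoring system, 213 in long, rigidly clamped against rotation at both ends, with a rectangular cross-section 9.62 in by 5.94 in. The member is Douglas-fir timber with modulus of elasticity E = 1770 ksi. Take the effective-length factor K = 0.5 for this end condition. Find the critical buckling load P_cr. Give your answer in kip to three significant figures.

Buckling occurs about the weak axis: I_min = h·b³/12 with b = 5.94 in (the shorter side).
I_min = 9.62×5.94³/12 = 168.0 in⁴
Effective length L_e = K·L = 0.5 × 213 = 106.5 in
P_cr = π²EI / L_e² = π² × 1770×10³ × 168.0 / 106.5² = 2.588×10^5 lb

P_cr ≈ 259 kip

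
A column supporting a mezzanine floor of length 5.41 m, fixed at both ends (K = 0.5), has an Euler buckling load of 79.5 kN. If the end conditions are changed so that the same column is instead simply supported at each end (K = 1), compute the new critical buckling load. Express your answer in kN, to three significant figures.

P_cr ≈ 19.9 kN

P_cr ∝ 1/K², so P_cr,new = P_cr,old × (K_old/K_new)² = 79.5 × (0.5/1)²
= 79.5 × 0.2500 = 19.9 kN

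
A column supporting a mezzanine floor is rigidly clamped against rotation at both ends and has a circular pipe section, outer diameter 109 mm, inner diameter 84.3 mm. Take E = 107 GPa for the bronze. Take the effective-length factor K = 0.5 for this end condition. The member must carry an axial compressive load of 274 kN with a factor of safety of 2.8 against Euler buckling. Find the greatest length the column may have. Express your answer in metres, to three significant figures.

L_max ≈ 4.95 m

d_o = 109 mm, d_i = 84.3 mm
I = π(d_o⁴ − d_i⁴)/64 = π(109⁴ − 84.30⁴)/64 = 4.450×10^6 mm⁴
I = 4.450×10^-6 m⁴
Required critical load P_cr = n·P = 2.8 × 274 = 767.2 kN = 7.672×10^5 N
From P_cr = π²EI/(K·L)²:  L = (1/K)·√(π²EI/P_cr) = (1/0.5)·√(π²×1.07×10^11×4.450×10^-6/7.672×10^5)
L = 4.95 m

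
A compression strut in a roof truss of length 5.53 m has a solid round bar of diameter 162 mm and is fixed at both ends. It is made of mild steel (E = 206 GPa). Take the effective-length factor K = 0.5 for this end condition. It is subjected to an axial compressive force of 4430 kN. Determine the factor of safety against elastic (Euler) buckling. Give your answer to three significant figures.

I = πd⁴/64 = π×162⁴/64 = 3.381×10^7 mm⁴
I = 3.381×10^7 mm⁴ = 3.381×10^-5 m⁴
Effective length L_e = K·L = 0.5 × 5.53 = 2.765 m
P_cr = π²EI / L_e² = π² × 206×10⁹ × 3.381×10^-5 / 2.765² = 8.991×10^6 N
Factor of safety n = P_cr / P = 8991.0 / 4430 = 2.03

n ≈ 2.03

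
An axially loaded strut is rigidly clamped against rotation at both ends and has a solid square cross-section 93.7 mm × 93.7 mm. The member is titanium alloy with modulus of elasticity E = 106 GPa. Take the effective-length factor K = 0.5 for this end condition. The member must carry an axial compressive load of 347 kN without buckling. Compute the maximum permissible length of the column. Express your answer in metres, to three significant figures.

I = a⁴/12 = 93.7⁴/12 = 6.424×10^6 mm⁴
I = 6.424×10^-6 m⁴
At the buckling limit P_cr = P = 3.470×10^5 N
From P_cr = π²EI/(K·L)²:  L = (1/K)·√(π²EI/P_cr) = (1/0.5)·√(π²×1.06×10^11×6.424×10^-6/3.470×10^5)
L = 8.80 m

L_max ≈ 8.80 m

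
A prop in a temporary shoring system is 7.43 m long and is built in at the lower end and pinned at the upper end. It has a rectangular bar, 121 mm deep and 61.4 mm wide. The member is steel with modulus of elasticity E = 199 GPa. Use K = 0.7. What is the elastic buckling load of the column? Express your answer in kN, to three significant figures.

Buckling occurs about the weak axis: I_min = h·b³/12 with b = 61.4 mm (the shorter side).
I_min = 121×61.4³/12 = 2.334×10^6 mm⁴
I = 2.334×10^6 mm⁴ = 2.334×10^-6 m⁴
Effective length L_e = K·L = 0.7 × 7.43 = 5.201 m
P_cr = π²EI / L_e² = π² × 199×10⁹ × 2.334×10^-6 / 5.201² = 1.695×10^5 N

P_cr ≈ 169 kN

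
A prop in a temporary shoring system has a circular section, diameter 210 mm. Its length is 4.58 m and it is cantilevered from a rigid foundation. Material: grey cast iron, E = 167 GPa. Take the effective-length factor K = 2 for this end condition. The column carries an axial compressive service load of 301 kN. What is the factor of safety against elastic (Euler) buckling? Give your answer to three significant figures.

I = πd⁴/64 = π×210⁴/64 = 9.547×10^7 mm⁴
I = 9.547×10^7 mm⁴ = 9.547×10^-5 m⁴
Effective length L_e = K·L = 2 × 4.58 = 9.160 m
P_cr = π²EI / L_e² = π² × 167×10⁹ × 9.547×10^-5 / 9.160² = 1.875×10^6 N
Factor of safety n = P_cr / P = 1875.3 / 301 = 6.23

n ≈ 6.23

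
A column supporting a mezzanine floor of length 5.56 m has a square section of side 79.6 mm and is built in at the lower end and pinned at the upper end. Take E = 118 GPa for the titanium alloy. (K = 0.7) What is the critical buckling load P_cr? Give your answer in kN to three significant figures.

P_cr ≈ 257 kN

I = a⁴/12 = 79.6⁴/12 = 3.346×10^6 mm⁴
I = 3.346×10^6 mm⁴ = 3.346×10^-6 m⁴
Effective length L_e = K·L = 0.7 × 5.56 = 3.892 m
P_cr = π²EI / L_e² = π² × 118×10⁹ × 3.346×10^-6 / 3.892² = 2.572×10^5 N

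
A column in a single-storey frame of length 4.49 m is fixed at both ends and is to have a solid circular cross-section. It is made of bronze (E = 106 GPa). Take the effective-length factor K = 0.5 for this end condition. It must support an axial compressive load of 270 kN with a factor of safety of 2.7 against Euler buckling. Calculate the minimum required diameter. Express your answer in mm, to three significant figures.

Required P_cr = n·P = 2.7 × 270 = 729.0 kN
L_e = K·L = 0.5 × 4.49 = 2.245 m
Required I = P_cr·L_e²/(π²E) = 7.290×10^5 × 2.245² / (π² × 1.06×10^11) = 3.512×10^-6 m⁴
I_req = 3.512×10^6 mm⁴
Solid circle: I = πd⁴/64  ⇒  d = (64I/π)^(1/4) = (64×3.512×10^6/π)^(1/4) = 92.0 mm

d ≈ 92.0 mm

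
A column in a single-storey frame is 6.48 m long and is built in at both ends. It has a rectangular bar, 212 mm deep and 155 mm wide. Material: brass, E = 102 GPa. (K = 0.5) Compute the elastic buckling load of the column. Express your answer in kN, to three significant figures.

Buckling occurs about the weak axis: I_min = h·b³/12 with b = 155 mm (the shorter side).
I_min = 212×155³/12 = 6.579×10^7 mm⁴
I = 6.579×10^7 mm⁴ = 6.579×10^-5 m⁴
Effective length L_e = K·L = 0.5 × 6.48 = 3.240 m
P_cr = π²EI / L_e² = π² × 102×10⁹ × 6.579×10^-5 / 3.240² = 6.309×10^6 N

P_cr ≈ 6310 kN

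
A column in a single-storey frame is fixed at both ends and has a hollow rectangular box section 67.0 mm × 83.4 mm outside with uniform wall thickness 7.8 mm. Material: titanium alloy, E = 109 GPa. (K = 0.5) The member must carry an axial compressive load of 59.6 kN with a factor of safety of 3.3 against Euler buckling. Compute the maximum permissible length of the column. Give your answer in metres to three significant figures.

Inner dimensions: h_i = 83.4 − 2×7.8 = 67.80 mm, b_i = 67.0 − 2×7.8 = 51.40 mm
Weak-axis I_min = (h_o·b_o³ − h_i·b_i³)/12 with b_o = 67.0, b_i = 51.40 mm (shorter outer/inner sides).
I_min = (83.4×67.0³ − 67.80×51.40³)/12 = 1.323×10^6 mm⁴
I = 1.323×10^-6 m⁴
Required critical load P_cr = n·P = 3.3 × 59.6 = 196.7 kN = 1.967×10^5 N
From P_cr = π²EI/(K·L)²:  L = (1/K)·√(π²EI/P_cr) = (1/0.5)·√(π²×1.09×10^11×1.323×10^-6/1.967×10^5)
L = 5.38 m

L_max ≈ 5.38 m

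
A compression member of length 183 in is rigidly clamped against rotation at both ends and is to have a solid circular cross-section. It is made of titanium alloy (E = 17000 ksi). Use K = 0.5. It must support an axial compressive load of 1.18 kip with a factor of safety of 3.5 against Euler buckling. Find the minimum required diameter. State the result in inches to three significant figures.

Required P_cr = n·P = 3.5 × 1.18 = 4.130 kip
L_e = K·L = 0.5 × 183 = 91.50 in
Required I = P_cr·L_e²/(π²E) = 4.130×10^3 × 91.50² / (π² × 1.70×10^7) = 0.2061 in⁴
Solid circle: I = πd⁴/64  ⇒  d = (64I/π)^(1/4) = (64×0.2061/π)^(1/4) = 1.43 in

d ≈ 1.43 in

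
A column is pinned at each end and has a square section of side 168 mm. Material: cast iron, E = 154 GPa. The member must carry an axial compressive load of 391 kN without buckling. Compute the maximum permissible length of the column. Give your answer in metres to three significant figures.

I = a⁴/12 = 168⁴/12 = 6.638×10^7 mm⁴
I = 6.638×10^-5 m⁴
At the buckling limit P_cr = P = 3.910×10^5 N
From P_cr = π²EI/(K·L)²:  L = (1/K)·√(π²EI/P_cr) = (1/1)·√(π²×1.54×10^11×6.638×10^-5/3.910×10^5)
L = 16.1 m

L_max ≈ 16.1 m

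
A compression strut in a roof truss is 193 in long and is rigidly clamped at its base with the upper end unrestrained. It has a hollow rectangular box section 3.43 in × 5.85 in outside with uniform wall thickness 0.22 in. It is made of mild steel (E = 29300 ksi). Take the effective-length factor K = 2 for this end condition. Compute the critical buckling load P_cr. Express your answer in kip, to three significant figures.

P_cr ≈ 14.8 kip

Inner dimensions: h_i = 5.85 − 2×0.22 = 5.410 in, b_i = 3.43 − 2×0.22 = 2.990 in
Weak-axis I_min = (h_o·b_o³ − h_i·b_i³)/12 with b_o = 3.43, b_i = 2.990 in (shorter outer/inner sides).
I_min = (5.85×3.43³ − 5.410×2.990³)/12 = 7.621 in⁴
Effective length L_e = K·L = 2 × 193 = 386.0 in
P_cr = π²EI / L_e² = π² × 29300×10³ × 7.621 / 386.0² = 1.479×10^4 lb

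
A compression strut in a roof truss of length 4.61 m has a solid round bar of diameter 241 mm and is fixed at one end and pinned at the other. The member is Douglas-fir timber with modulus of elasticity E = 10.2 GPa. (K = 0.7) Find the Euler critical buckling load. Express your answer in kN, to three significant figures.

I = πd⁴/64 = π×241⁴/64 = 1.656×10^8 mm⁴
I = 1.656×10^8 mm⁴ = 1.656×10^-4 m⁴
Effective length L_e = K·L = 0.7 × 4.61 = 3.227 m
P_cr = π²EI / L_e² = π² × 10.2×10⁹ × 1.656×10^-4 / 3.227² = 1.601×10^6 N

P_cr ≈ 1600 kN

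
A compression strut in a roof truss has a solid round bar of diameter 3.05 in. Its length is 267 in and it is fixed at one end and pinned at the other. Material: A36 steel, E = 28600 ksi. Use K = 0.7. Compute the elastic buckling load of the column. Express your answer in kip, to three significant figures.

P_cr ≈ 34.3 kip

I = πd⁴/64 = π×3.05⁴/64 = 4.248 in⁴
Effective length L_e = K·L = 0.7 × 267 = 186.9 in
P_cr = π²EI / L_e² = π² × 28600×10³ × 4.248 / 186.9² = 3.433×10^4 lb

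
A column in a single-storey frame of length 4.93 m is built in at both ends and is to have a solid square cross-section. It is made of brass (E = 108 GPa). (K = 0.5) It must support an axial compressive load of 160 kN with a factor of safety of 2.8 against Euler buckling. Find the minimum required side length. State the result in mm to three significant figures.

a ≈ 74.4 mm

Required P_cr = n·P = 2.8 × 160 = 448.0 kN
L_e = K·L = 0.5 × 4.93 = 2.465 m
Required I = P_cr·L_e²/(π²E) = 4.480×10^5 × 2.465² / (π² × 1.08×10^11) = 2.554×10^-6 m⁴
I_req = 2.554×10^6 mm⁴
Solid square: I = a⁴/12  ⇒  a = (12I)^(1/4) = (12×2.554×10^6)^(1/4) = 74.4 mm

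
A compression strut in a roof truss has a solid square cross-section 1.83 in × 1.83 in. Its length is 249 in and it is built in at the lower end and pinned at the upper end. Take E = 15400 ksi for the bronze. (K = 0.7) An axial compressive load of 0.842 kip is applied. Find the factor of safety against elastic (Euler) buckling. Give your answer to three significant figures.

I = a⁴/12 = 1.83⁴/12 = 0.9346 in⁴
Effective length L_e = K·L = 0.7 × 249 = 174.3 in
P_cr = π²EI / L_e² = π² × 15400×10³ × 0.9346 / 174.3² = 4.676×10^3 lb
Factor of safety n = P_cr / P = 4.6757 / 0.842 = 5.55

n ≈ 5.55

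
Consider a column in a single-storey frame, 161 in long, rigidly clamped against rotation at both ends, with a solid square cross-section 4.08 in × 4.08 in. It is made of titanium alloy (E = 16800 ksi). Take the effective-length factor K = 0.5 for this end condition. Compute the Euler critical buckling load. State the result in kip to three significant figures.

I = a⁴/12 = 4.08⁴/12 = 23.09 in⁴
Effective length L_e = K·L = 0.5 × 161 = 80.50 in
P_cr = π²EI / L_e² = π² × 16800×10³ × 23.09 / 80.50² = 5.908×10^5 lb

P_cr ≈ 591 kip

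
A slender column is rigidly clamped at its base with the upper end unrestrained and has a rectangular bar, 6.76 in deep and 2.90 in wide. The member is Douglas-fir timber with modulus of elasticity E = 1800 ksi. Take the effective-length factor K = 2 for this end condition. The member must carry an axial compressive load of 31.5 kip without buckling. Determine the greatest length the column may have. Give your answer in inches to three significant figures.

L_max ≈ 44.0 in

Buckling occurs about the weak axis: I_min = h·b³/12 with b = 2.90 in (the shorter side).
I_min = 6.76×2.90³/12 = 13.74 in⁴
At the buckling limit P_cr = P = 3.150×10^4 lb
From P_cr = π²EI/(K·L)²:  L = (1/K)·√(π²EI/P_cr) = (1/2)·√(π²×1.80×10^6×13.74/3.150×10^4)
L = 44.0 in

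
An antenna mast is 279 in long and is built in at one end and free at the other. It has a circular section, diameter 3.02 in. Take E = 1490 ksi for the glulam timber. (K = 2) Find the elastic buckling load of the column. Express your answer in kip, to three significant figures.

P_cr ≈ 0.193 kip

I = πd⁴/64 = π×3.02⁴/64 = 4.083 in⁴
Effective length L_e = K·L = 2 × 279 = 558.0 in
P_cr = π²EI / L_e² = π² × 1490×10³ × 4.083 / 558.0² = 192.8 lb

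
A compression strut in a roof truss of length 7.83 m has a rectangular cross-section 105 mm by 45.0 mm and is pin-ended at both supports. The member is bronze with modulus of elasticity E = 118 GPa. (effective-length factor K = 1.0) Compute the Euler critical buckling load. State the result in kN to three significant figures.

Buckling occurs about the weak axis: I_min = h·b³/12 with b = 45.0 mm (the shorter side).
I_min = 105×45.0³/12 = 7.973×10^5 mm⁴
I = 7.973×10^5 mm⁴ = 7.973×10^-7 m⁴
Effective length L_e = K·L = 1 × 7.83 = 7.830 m
P_cr = π²EI / L_e² = π² × 118×10⁹ × 7.973×10^-7 / 7.830² = 1.515×10^4 N

P_cr ≈ 15.1 kN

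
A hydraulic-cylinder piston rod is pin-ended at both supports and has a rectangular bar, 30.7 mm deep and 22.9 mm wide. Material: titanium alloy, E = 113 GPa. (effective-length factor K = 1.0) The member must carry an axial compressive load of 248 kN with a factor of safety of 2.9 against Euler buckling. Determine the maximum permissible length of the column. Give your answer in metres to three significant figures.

L_max ≈ 0.218 m

Buckling occurs about the weak axis: I_min = h·b³/12 with b = 22.9 mm (the shorter side).
I_min = 30.7×22.9³/12 = 3.072×10^4 mm⁴
I = 3.072×10^-8 m⁴
Required critical load P_cr = n·P = 2.9 × 248 = 719.2 kN = 7.192×10^5 N
From P_cr = π²EI/(K·L)²:  L = (1/K)·√(π²EI/P_cr) = (1/1)·√(π²×1.13×10^11×3.072×10^-8/7.192×10^5)
L = 0.218 m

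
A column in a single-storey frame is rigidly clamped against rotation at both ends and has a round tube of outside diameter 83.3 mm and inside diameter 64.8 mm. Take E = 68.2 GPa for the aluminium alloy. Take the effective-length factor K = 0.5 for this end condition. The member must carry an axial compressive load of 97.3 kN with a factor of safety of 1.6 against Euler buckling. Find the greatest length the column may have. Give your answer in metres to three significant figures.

L_max ≈ 5.09 m

d_o = 83.3 mm, d_i = 64.8 mm
I = π(d_o⁴ − d_i⁴)/64 = π(83.3⁴ − 64.80⁴)/64 = 1.498×10^6 mm⁴
I = 1.498×10^-6 m⁴
Required critical load P_cr = n·P = 1.6 × 97.3 = 155.7 kN = 1.557×10^5 N
From P_cr = π²EI/(K·L)²:  L = (1/K)·√(π²EI/P_cr) = (1/0.5)·√(π²×6.82×10^10×1.498×10^-6/1.557×10^5)
L = 5.09 m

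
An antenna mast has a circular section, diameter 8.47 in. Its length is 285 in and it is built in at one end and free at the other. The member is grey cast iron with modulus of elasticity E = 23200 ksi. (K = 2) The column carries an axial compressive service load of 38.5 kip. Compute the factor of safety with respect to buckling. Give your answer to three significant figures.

n ≈ 4.62

I = πd⁴/64 = π×8.47⁴/64 = 252.6 in⁴
Effective length L_e = K·L = 2 × 285 = 570.0 in
P_cr = π²EI / L_e² = π² × 23200×10³ × 252.6 / 570.0² = 1.780×10^5 lb
Factor of safety n = P_cr / P = 178.05 / 38.5 = 4.62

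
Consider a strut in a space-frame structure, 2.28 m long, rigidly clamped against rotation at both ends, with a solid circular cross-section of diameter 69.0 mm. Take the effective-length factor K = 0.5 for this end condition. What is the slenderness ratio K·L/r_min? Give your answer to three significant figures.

I = πd⁴/64 = π×69.0⁴/64 = 1.113×10^6 mm⁴
A = 3.739×10^3 mm²;  r_min = √(I/A) = √(1.113×10^6/3.739×10^3) = 17.25 mm
L_e = K·L = 0.5 × 2.28 m = 1.140 m = 1140.0 mm
λ = L_e / r_min = 1140.0 / 17.25 = 66.1

λ ≈ 66.1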